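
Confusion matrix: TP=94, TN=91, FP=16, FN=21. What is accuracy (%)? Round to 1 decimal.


Accuracy = (TP + TN) / (TP + TN + FP + FN) * 100
= (94 + 91) / (94 + 91 + 16 + 21)
= 185 / 222
= 0.8333
= 83.3%

83.3


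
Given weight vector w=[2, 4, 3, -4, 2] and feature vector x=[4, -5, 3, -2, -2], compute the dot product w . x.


Element-wise products:
2 * 4 = 8
4 * -5 = -20
3 * 3 = 9
-4 * -2 = 8
2 * -2 = -4
Sum = 8 + -20 + 9 + 8 + -4
= 1

1


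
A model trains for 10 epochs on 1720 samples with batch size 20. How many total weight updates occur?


Iterations per epoch = 1720 / 20 = 86
Total updates = iterations_per_epoch * epochs
= 86 * 10
= 860

860


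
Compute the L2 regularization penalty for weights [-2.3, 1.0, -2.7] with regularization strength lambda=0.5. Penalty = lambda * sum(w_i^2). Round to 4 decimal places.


Squaring each weight:
(-2.3)^2 = 5.29
1.0^2 = 1.0
(-2.7)^2 = 7.29
Sum of squares = 13.58
Penalty = 0.5 * 13.58 = 6.7900

6.7900


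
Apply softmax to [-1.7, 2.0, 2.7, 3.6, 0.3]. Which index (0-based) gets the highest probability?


Softmax is a monotonic transformation, so it preserves the argmax.
We need to find the index of the maximum logit.
Index 0: -1.7
Index 1: 2.0
Index 2: 2.7
Index 3: 3.6
Index 4: 0.3
Maximum logit = 3.6 at index 3

3


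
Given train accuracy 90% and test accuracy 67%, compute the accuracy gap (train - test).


Gap = train_accuracy - test_accuracy
= 90 - 67
= 23%
This large gap strongly indicates overfitting.

23


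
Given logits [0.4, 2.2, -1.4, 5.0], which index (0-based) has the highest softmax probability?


Softmax is a monotonic transformation, so it preserves the argmax.
We need to find the index of the maximum logit.
Index 0: 0.4
Index 1: 2.2
Index 2: -1.4
Index 3: 5.0
Maximum logit = 5.0 at index 3

3


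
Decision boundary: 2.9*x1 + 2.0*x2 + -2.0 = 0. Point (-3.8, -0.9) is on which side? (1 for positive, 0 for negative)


Compute 2.9 * -3.8 + 2.0 * -0.9 + -2.0
= -11.02 + -1.8 + -2.0
= -14.82
Since -14.82 < 0, the point is on the negative side.

0


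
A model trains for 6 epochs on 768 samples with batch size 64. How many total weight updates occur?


Iterations per epoch = 768 / 64 = 12
Total updates = iterations_per_epoch * epochs
= 12 * 6
= 72

72


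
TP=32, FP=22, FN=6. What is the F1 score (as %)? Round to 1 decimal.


Precision = TP / (TP + FP) = 32 / 54 = 0.5926
Recall = TP / (TP + FN) = 32 / 38 = 0.8421
F1 = 2 * P * R / (P + R)
= 2 * 0.5926 * 0.8421 / (0.5926 + 0.8421)
= 0.9981 / 1.4347
= 0.6957
As percentage: 69.6%

69.6


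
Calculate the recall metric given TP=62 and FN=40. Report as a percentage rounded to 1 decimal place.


Recall = TP / (TP + FN) * 100
= 62 / (62 + 40)
= 62 / 102
= 0.6078
= 60.8%

60.8


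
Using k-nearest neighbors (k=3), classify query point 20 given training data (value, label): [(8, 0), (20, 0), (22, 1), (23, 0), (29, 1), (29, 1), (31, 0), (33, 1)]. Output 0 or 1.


Distances from query 20:
Point 20 (class 0): distance = 0
Point 22 (class 1): distance = 2
Point 23 (class 0): distance = 3
K=3 nearest neighbors: classes = [0, 1, 0]
Votes for class 1: 1 / 3
Majority vote => class 0

0


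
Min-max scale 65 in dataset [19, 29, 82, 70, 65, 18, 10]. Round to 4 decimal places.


Min = 10, Max = 82
Range = 82 - 10 = 72
Scaled = (x - min) / (max - min)
= (65 - 10) / 72
= 55 / 72
= 0.7639

0.7639


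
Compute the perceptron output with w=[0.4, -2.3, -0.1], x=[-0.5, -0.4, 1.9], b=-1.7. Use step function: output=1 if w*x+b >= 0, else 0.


z = w . x + b
= 0.4*-0.5 + -2.3*-0.4 + -0.1*1.9 + -1.7
= -0.2 + 0.92 + -0.19 + -1.7
= 0.53 + -1.7
= -1.17
Since z = -1.17 < 0, output = 0

0


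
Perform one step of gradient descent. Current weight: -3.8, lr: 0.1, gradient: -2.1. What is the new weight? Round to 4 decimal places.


w_new = w_old - lr * gradient
= -3.8 - 0.1 * -2.1
= -3.8 - (-0.21)
= -3.5900

-3.5900


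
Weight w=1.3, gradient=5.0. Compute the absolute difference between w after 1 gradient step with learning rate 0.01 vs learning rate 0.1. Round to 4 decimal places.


With lr=0.01: w_new = 1.3 - 0.01 * 5.0 = 1.25
With lr=0.1: w_new = 1.3 - 0.1 * 5.0 = 0.8
Absolute difference = |1.25 - 0.8|
= 0.4500

0.4500


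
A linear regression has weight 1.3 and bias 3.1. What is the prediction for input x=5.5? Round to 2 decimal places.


y = 1.3 * 5.5 + (3.1)
= 7.15 + (3.1)
= 10.25

10.25


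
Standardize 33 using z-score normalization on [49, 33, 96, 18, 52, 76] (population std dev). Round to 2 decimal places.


Mean = (49 + 33 + 96 + 18 + 52 + 76) / 6 = 54.0
Variance = sum((x_i - mean)^2) / n = 669.0
Std = sqrt(669.0) = 25.865
Z = (x - mean) / std
= (33 - 54.0) / 25.865
= -21.0 / 25.865
= -0.81

-0.81


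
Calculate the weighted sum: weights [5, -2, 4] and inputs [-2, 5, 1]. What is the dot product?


Element-wise products:
5 * -2 = -10
-2 * 5 = -10
4 * 1 = 4
Sum = -10 + -10 + 4
= -16

-16


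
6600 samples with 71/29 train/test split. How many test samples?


Train samples = 6600 * 71% = 4686
Test samples = 6600 - 4686
= 1914

1914


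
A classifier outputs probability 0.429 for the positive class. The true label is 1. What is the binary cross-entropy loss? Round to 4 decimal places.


For y=1: Loss = -log(p)
= -log(0.429)
= -(-0.8463)
= 0.8463

0.8463


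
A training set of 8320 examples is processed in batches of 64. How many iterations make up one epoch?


Iterations per epoch = dataset_size / batch_size
= 8320 / 64
= 130

130


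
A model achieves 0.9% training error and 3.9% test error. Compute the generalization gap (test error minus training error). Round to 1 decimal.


Generalization gap = test_error - train_error
= 3.9 - 0.9
= 3.0%
A moderate gap.

3.0


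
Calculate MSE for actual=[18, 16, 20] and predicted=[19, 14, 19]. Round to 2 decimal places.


Differences: [-1, 2, 1]
Squared errors: [1, 4, 1]
Sum of squared errors = 6
MSE = 6 / 3 = 2.00

2.00


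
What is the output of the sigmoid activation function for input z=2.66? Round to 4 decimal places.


sigmoid(z) = 1 / (1 + exp(-z))
exp(-(2.66)) = exp(-2.66) = 0.0699
1 + 0.0699 = 1.0699
1 / 1.0699 = 0.9346

0.9346


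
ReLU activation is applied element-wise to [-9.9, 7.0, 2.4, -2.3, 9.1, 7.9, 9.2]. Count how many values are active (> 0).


ReLU(x) = max(0, x) for each element:
ReLU(-9.9) = 0
ReLU(7.0) = 7.0
ReLU(2.4) = 2.4
ReLU(-2.3) = 0
ReLU(9.1) = 9.1
ReLU(7.9) = 7.9
ReLU(9.2) = 9.2
Active neurons (>0): 5

5


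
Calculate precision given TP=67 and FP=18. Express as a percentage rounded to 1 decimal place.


Precision = TP / (TP + FP) * 100
= 67 / (67 + 18)
= 67 / 85
= 0.7882
= 78.8%

78.8


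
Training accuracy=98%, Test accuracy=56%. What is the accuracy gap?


Gap = train_accuracy - test_accuracy
= 98 - 56
= 42%
This large gap strongly indicates overfitting.

42


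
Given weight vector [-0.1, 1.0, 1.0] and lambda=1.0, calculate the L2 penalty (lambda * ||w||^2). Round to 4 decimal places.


Squaring each weight:
(-0.1)^2 = 0.01
1.0^2 = 1.0
1.0^2 = 1.0
Sum of squares = 2.01
Penalty = 1.0 * 2.01 = 2.0100

2.0100


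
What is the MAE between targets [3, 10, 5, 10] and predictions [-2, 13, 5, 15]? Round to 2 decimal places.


Absolute errors: [5, 3, 0, 5]
Sum of absolute errors = 13
MAE = 13 / 4 = 3.25

3.25


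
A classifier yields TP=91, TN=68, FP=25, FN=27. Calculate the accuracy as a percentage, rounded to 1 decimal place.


Accuracy = (TP + TN) / (TP + TN + FP + FN) * 100
= (91 + 68) / (91 + 68 + 25 + 27)
= 159 / 211
= 0.7536
= 75.4%

75.4


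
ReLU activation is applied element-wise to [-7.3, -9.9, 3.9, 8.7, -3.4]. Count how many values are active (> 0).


ReLU(x) = max(0, x) for each element:
ReLU(-7.3) = 0
ReLU(-9.9) = 0
ReLU(3.9) = 3.9
ReLU(8.7) = 8.7
ReLU(-3.4) = 0
Active neurons (>0): 2

2


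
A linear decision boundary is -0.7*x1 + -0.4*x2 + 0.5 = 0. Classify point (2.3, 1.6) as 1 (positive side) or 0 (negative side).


Compute -0.7 * 2.3 + -0.4 * 1.6 + 0.5
= -1.61 + -0.64 + 0.5
= -1.75
Since -1.75 < 0, the point is on the negative side.

0


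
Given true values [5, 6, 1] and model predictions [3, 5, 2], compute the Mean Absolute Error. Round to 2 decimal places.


Absolute errors: [2, 1, 1]
Sum of absolute errors = 4
MAE = 4 / 3 = 1.33

1.33


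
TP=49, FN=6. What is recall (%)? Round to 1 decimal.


Recall = TP / (TP + FN) * 100
= 49 / (49 + 6)
= 49 / 55
= 0.8909
= 89.1%

89.1


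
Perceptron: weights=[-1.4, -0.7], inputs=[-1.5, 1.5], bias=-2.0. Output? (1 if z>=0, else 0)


z = w . x + b
= -1.4*-1.5 + -0.7*1.5 + -2.0
= 2.1 + -1.05 + -2.0
= 1.05 + -2.0
= -0.95
Since z = -0.95 < 0, output = 0

0


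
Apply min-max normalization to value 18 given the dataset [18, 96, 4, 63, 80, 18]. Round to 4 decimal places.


Min = 4, Max = 96
Range = 96 - 4 = 92
Scaled = (x - min) / (max - min)
= (18 - 4) / 92
= 14 / 92
= 0.1522

0.1522


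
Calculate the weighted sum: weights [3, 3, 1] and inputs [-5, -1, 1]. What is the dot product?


Element-wise products:
3 * -5 = -15
3 * -1 = -3
1 * 1 = 1
Sum = -15 + -3 + 1
= -17

-17


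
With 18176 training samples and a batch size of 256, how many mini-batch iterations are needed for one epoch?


Iterations per epoch = dataset_size / batch_size
= 18176 / 256
= 71

71


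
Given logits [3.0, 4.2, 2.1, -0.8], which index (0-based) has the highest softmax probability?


Softmax is a monotonic transformation, so it preserves the argmax.
We need to find the index of the maximum logit.
Index 0: 3.0
Index 1: 4.2
Index 2: 2.1
Index 3: -0.8
Maximum logit = 4.2 at index 1

1


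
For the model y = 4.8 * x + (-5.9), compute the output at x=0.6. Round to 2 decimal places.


y = 4.8 * 0.6 + (-5.9)
= 2.88 + (-5.9)
= -3.02

-3.02


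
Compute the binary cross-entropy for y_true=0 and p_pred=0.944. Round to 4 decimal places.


For y=0: Loss = -log(1-p)
= -log(1 - 0.944)
= -log(0.056)
= -(-2.8824)
= 2.8824

2.8824


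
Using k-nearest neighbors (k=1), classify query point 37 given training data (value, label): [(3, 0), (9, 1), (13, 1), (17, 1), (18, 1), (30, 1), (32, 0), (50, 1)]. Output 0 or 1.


Distances from query 37:
Point 32 (class 0): distance = 5
K=1 nearest neighbors: classes = [0]
Votes for class 1: 0 / 1
Majority vote => class 0

0


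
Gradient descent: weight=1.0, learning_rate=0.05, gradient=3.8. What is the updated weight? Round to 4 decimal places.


w_new = w_old - lr * gradient
= 1.0 - 0.05 * 3.8
= 1.0 - (0.19)
= 0.8100

0.8100


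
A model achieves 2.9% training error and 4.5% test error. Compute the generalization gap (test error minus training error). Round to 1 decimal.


Generalization gap = test_error - train_error
= 4.5 - 2.9
= 1.6%
A small gap suggests good generalization.

1.6


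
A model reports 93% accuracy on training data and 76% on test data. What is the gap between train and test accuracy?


Gap = train_accuracy - test_accuracy
= 93 - 76
= 17%
This gap suggests the model is overfitting.

17


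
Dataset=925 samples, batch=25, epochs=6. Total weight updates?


Iterations per epoch = 925 / 25 = 37
Total updates = iterations_per_epoch * epochs
= 37 * 6
= 222

222


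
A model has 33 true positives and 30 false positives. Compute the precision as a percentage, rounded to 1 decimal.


Precision = TP / (TP + FP) * 100
= 33 / (33 + 30)
= 33 / 63
= 0.5238
= 52.4%

52.4


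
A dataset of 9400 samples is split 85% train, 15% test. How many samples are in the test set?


Train samples = 9400 * 85% = 7990
Test samples = 9400 - 7990
= 1410

1410


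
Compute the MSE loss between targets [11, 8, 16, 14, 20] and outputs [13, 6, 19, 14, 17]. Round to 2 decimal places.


Differences: [-2, 2, -3, 0, 3]
Squared errors: [4, 4, 9, 0, 9]
Sum of squared errors = 26
MSE = 26 / 5 = 5.20

5.20


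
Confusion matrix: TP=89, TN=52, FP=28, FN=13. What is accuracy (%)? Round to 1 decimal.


Accuracy = (TP + TN) / (TP + TN + FP + FN) * 100
= (89 + 52) / (89 + 52 + 28 + 13)
= 141 / 182
= 0.7747
= 77.5%

77.5


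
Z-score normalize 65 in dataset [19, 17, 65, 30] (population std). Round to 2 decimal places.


Mean = (19 + 17 + 65 + 30) / 4 = 32.75
Variance = sum((x_i - mean)^2) / n = 371.1875
Std = sqrt(371.1875) = 19.2662
Z = (x - mean) / std
= (65 - 32.75) / 19.2662
= 32.25 / 19.2662
= 1.67

1.67


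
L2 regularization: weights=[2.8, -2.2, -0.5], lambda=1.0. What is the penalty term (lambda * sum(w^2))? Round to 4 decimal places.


Squaring each weight:
2.8^2 = 7.84
(-2.2)^2 = 4.84
(-0.5)^2 = 0.25
Sum of squares = 12.93
Penalty = 1.0 * 12.93 = 12.9300

12.9300


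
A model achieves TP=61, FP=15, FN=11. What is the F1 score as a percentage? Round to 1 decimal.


Precision = TP / (TP + FP) = 61 / 76 = 0.8026
Recall = TP / (TP + FN) = 61 / 72 = 0.8472
F1 = 2 * P * R / (P + R)
= 2 * 0.8026 * 0.8472 / (0.8026 + 0.8472)
= 1.36 / 1.6499
= 0.8243
As percentage: 82.4%

82.4


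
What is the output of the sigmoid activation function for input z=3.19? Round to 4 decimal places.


sigmoid(z) = 1 / (1 + exp(-z))
exp(-(3.19)) = exp(-3.19) = 0.0412
1 + 0.0412 = 1.0412
1 / 1.0412 = 0.9605

0.9605


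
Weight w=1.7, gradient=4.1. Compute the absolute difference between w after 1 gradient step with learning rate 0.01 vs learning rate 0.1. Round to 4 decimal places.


With lr=0.01: w_new = 1.7 - 0.01 * 4.1 = 1.659
With lr=0.1: w_new = 1.7 - 0.1 * 4.1 = 1.29
Absolute difference = |1.659 - 1.29|
= 0.3690

0.3690


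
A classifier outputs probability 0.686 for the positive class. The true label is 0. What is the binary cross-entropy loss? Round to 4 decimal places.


For y=0: Loss = -log(1-p)
= -log(1 - 0.686)
= -log(0.314)
= -(-1.1584)
= 1.1584

1.1584


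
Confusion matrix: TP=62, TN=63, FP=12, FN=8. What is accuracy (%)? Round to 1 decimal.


Accuracy = (TP + TN) / (TP + TN + FP + FN) * 100
= (62 + 63) / (62 + 63 + 12 + 8)
= 125 / 145
= 0.8621
= 86.2%

86.2


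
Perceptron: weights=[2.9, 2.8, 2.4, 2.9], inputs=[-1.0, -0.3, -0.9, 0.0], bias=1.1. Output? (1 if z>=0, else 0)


z = w . x + b
= 2.9*-1.0 + 2.8*-0.3 + 2.4*-0.9 + 2.9*0.0 + 1.1
= -2.9 + -0.84 + -2.16 + 0.0 + 1.1
= -5.9 + 1.1
= -4.8
Since z = -4.8 < 0, output = 0

0


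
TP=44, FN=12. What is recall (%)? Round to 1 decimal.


Recall = TP / (TP + FN) * 100
= 44 / (44 + 12)
= 44 / 56
= 0.7857
= 78.6%

78.6


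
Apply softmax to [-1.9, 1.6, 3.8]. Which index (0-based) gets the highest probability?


Softmax is a monotonic transformation, so it preserves the argmax.
We need to find the index of the maximum logit.
Index 0: -1.9
Index 1: 1.6
Index 2: 3.8
Maximum logit = 3.8 at index 2

2


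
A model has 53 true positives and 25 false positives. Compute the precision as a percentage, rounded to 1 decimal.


Precision = TP / (TP + FP) * 100
= 53 / (53 + 25)
= 53 / 78
= 0.6795
= 67.9%

67.9


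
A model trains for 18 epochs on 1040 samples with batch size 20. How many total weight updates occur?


Iterations per epoch = 1040 / 20 = 52
Total updates = iterations_per_epoch * epochs
= 52 * 18
= 936

936


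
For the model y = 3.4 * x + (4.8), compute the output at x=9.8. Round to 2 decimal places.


y = 3.4 * 9.8 + (4.8)
= 33.32 + (4.8)
= 38.12

38.12


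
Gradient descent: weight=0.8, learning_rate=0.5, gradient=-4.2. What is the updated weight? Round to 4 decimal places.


w_new = w_old - lr * gradient
= 0.8 - 0.5 * -4.2
= 0.8 - (-2.1)
= 2.9000

2.9000


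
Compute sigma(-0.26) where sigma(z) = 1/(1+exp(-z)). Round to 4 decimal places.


sigmoid(z) = 1 / (1 + exp(-z))
exp(-(-0.26)) = exp(0.26) = 1.2969
1 + 1.2969 = 2.2969
1 / 2.2969 = 0.4354

0.4354


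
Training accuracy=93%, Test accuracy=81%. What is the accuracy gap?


Gap = train_accuracy - test_accuracy
= 93 - 81
= 12%
This gap suggests the model is overfitting.

12


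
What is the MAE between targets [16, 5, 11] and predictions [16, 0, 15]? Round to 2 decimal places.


Absolute errors: [0, 5, 4]
Sum of absolute errors = 9
MAE = 9 / 3 = 3.00

3.00


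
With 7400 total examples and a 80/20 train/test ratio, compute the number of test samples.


Train samples = 7400 * 80% = 5920
Test samples = 7400 - 5920
= 1480

1480


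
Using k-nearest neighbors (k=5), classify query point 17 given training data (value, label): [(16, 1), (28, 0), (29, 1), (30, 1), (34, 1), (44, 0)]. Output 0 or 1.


Distances from query 17:
Point 16 (class 1): distance = 1
Point 28 (class 0): distance = 11
Point 29 (class 1): distance = 12
Point 30 (class 1): distance = 13
Point 34 (class 1): distance = 17
K=5 nearest neighbors: classes = [1, 0, 1, 1, 1]
Votes for class 1: 4 / 5
Majority vote => class 1

1


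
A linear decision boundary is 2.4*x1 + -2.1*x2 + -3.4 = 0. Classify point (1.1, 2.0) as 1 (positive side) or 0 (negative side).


Compute 2.4 * 1.1 + -2.1 * 2.0 + -3.4
= 2.64 + -4.2 + -3.4
= -4.96
Since -4.96 < 0, the point is on the negative side.

0


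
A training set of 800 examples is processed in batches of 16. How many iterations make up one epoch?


Iterations per epoch = dataset_size / batch_size
= 800 / 16
= 50

50


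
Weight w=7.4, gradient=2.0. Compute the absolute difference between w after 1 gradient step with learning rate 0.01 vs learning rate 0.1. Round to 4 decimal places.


With lr=0.01: w_new = 7.4 - 0.01 * 2.0 = 7.38
With lr=0.1: w_new = 7.4 - 0.1 * 2.0 = 7.2
Absolute difference = |7.38 - 7.2|
= 0.1800

0.1800


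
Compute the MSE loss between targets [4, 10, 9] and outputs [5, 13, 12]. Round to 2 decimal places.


Differences: [-1, -3, -3]
Squared errors: [1, 9, 9]
Sum of squared errors = 19
MSE = 19 / 3 = 6.33

6.33


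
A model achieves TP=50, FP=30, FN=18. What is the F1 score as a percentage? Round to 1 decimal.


Precision = TP / (TP + FP) = 50 / 80 = 0.625
Recall = TP / (TP + FN) = 50 / 68 = 0.7353
F1 = 2 * P * R / (P + R)
= 2 * 0.625 * 0.7353 / (0.625 + 0.7353)
= 0.9191 / 1.3603
= 0.6757
As percentage: 67.6%

67.6


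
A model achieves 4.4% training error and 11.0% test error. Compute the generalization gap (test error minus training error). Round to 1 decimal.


Generalization gap = test_error - train_error
= 11.0 - 4.4
= 6.6%
A moderate gap.

6.6


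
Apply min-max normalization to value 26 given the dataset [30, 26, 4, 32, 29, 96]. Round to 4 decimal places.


Min = 4, Max = 96
Range = 96 - 4 = 92
Scaled = (x - min) / (max - min)
= (26 - 4) / 92
= 22 / 92
= 0.2391

0.2391


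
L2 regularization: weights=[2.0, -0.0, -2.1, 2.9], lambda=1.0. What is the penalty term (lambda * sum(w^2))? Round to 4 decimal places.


Squaring each weight:
2.0^2 = 4.0
(-0.0)^2 = 0.0
(-2.1)^2 = 4.41
2.9^2 = 8.41
Sum of squares = 16.82
Penalty = 1.0 * 16.82 = 16.8200

16.8200


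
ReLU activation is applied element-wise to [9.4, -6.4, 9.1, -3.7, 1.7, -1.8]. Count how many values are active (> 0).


ReLU(x) = max(0, x) for each element:
ReLU(9.4) = 9.4
ReLU(-6.4) = 0
ReLU(9.1) = 9.1
ReLU(-3.7) = 0
ReLU(1.7) = 1.7
ReLU(-1.8) = 0
Active neurons (>0): 3

3


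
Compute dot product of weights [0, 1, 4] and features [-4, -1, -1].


Element-wise products:
0 * -4 = 0
1 * -1 = -1
4 * -1 = -4
Sum = 0 + -1 + -4
= -5

-5


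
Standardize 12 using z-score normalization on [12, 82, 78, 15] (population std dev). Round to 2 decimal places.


Mean = (12 + 82 + 78 + 15) / 4 = 46.75
Variance = sum((x_i - mean)^2) / n = 1108.6875
Std = sqrt(1108.6875) = 33.297
Z = (x - mean) / std
= (12 - 46.75) / 33.297
= -34.75 / 33.297
= -1.04

-1.04


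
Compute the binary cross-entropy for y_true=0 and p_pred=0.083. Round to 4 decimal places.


For y=0: Loss = -log(1-p)
= -log(1 - 0.083)
= -log(0.917)
= -(-0.0866)
= 0.0866

0.0866


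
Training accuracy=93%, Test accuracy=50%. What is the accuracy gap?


Gap = train_accuracy - test_accuracy
= 93 - 50
= 43%
This large gap strongly indicates overfitting.

43


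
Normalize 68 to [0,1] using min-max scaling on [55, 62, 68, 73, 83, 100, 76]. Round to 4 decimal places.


Min = 55, Max = 100
Range = 100 - 55 = 45
Scaled = (x - min) / (max - min)
= (68 - 55) / 45
= 13 / 45
= 0.2889

0.2889


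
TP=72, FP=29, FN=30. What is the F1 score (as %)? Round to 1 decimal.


Precision = TP / (TP + FP) = 72 / 101 = 0.7129
Recall = TP / (TP + FN) = 72 / 102 = 0.7059
F1 = 2 * P * R / (P + R)
= 2 * 0.7129 * 0.7059 / (0.7129 + 0.7059)
= 1.0064 / 1.4188
= 0.7094
As percentage: 70.9%

70.9


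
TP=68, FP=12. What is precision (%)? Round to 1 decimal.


Precision = TP / (TP + FP) * 100
= 68 / (68 + 12)
= 68 / 80
= 0.85
= 85.0%

85.0


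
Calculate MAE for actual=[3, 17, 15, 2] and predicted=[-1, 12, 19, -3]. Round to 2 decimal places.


Absolute errors: [4, 5, 4, 5]
Sum of absolute errors = 18
MAE = 18 / 4 = 4.50

4.50


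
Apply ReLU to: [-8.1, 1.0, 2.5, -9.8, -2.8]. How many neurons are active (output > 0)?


ReLU(x) = max(0, x) for each element:
ReLU(-8.1) = 0
ReLU(1.0) = 1.0
ReLU(2.5) = 2.5
ReLU(-9.8) = 0
ReLU(-2.8) = 0
Active neurons (>0): 2

2


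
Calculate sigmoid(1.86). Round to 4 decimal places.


sigmoid(z) = 1 / (1 + exp(-z))
exp(-(1.86)) = exp(-1.86) = 0.1557
1 + 0.1557 = 1.1557
1 / 1.1557 = 0.8653

0.8653


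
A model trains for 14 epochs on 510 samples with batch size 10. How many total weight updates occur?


Iterations per epoch = 510 / 10 = 51
Total updates = iterations_per_epoch * epochs
= 51 * 14
= 714

714


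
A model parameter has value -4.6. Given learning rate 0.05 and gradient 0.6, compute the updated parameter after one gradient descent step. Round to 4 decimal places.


w_new = w_old - lr * gradient
= -4.6 - 0.05 * 0.6
= -4.6 - (0.03)
= -4.6300

-4.6300


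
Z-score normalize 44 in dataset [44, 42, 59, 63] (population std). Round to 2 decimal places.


Mean = (44 + 42 + 59 + 63) / 4 = 52.0
Variance = sum((x_i - mean)^2) / n = 83.5
Std = sqrt(83.5) = 9.1378
Z = (x - mean) / std
= (44 - 52.0) / 9.1378
= -8.0 / 9.1378
= -0.88

-0.88


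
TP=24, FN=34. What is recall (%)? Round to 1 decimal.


Recall = TP / (TP + FN) * 100
= 24 / (24 + 34)
= 24 / 58
= 0.4138
= 41.4%

41.4


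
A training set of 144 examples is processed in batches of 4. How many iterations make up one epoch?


Iterations per epoch = dataset_size / batch_size
= 144 / 4
= 36

36


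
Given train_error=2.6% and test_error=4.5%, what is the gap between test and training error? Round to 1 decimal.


Generalization gap = test_error - train_error
= 4.5 - 2.6
= 1.9%
A small gap suggests good generalization.

1.9


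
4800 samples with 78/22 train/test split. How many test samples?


Train samples = 4800 * 78% = 3744
Test samples = 4800 - 3744
= 1056

1056


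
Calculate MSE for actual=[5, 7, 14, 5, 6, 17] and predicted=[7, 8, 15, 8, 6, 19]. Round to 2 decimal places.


Differences: [-2, -1, -1, -3, 0, -2]
Squared errors: [4, 1, 1, 9, 0, 4]
Sum of squared errors = 19
MSE = 19 / 6 = 3.17

3.17


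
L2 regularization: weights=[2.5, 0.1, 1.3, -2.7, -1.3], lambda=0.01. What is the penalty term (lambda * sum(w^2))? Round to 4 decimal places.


Squaring each weight:
2.5^2 = 6.25
0.1^2 = 0.01
1.3^2 = 1.69
(-2.7)^2 = 7.29
(-1.3)^2 = 1.69
Sum of squares = 16.93
Penalty = 0.01 * 16.93 = 0.1693

0.1693


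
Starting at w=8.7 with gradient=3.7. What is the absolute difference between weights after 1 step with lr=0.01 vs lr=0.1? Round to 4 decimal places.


With lr=0.01: w_new = 8.7 - 0.01 * 3.7 = 8.663
With lr=0.1: w_new = 8.7 - 0.1 * 3.7 = 8.33
Absolute difference = |8.663 - 8.33|
= 0.3330

0.3330


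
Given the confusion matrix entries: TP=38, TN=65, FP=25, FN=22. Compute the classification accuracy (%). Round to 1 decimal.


Accuracy = (TP + TN) / (TP + TN + FP + FN) * 100
= (38 + 65) / (38 + 65 + 25 + 22)
= 103 / 150
= 0.6867
= 68.7%

68.7


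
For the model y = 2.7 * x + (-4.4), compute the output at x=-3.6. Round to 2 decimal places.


y = 2.7 * -3.6 + (-4.4)
= -9.72 + (-4.4)
= -14.12

-14.12


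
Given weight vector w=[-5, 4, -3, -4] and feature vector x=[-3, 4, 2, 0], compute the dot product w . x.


Element-wise products:
-5 * -3 = 15
4 * 4 = 16
-3 * 2 = -6
-4 * 0 = 0
Sum = 15 + 16 + -6 + 0
= 25

25


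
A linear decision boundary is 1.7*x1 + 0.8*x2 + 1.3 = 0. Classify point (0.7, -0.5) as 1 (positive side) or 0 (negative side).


Compute 1.7 * 0.7 + 0.8 * -0.5 + 1.3
= 1.19 + -0.4 + 1.3
= 2.09
Since 2.09 >= 0, the point is on the positive side.

1


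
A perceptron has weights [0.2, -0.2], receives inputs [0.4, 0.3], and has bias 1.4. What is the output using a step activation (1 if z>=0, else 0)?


z = w . x + b
= 0.2*0.4 + -0.2*0.3 + 1.4
= 0.08 + -0.06 + 1.4
= 0.02 + 1.4
= 1.42
Since z = 1.42 >= 0, output = 1

1


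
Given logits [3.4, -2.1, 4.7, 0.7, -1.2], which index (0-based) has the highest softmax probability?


Softmax is a monotonic transformation, so it preserves the argmax.
We need to find the index of the maximum logit.
Index 0: 3.4
Index 1: -2.1
Index 2: 4.7
Index 3: 0.7
Index 4: -1.2
Maximum logit = 4.7 at index 2

2


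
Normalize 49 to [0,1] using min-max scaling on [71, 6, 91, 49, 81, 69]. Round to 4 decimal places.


Min = 6, Max = 91
Range = 91 - 6 = 85
Scaled = (x - min) / (max - min)
= (49 - 6) / 85
= 43 / 85
= 0.5059

0.5059


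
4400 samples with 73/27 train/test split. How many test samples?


Train samples = 4400 * 73% = 3212
Test samples = 4400 - 3212
= 1188

1188


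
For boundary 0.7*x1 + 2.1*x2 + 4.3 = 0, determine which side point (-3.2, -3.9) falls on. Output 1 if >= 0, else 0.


Compute 0.7 * -3.2 + 2.1 * -3.9 + 4.3
= -2.24 + -8.19 + 4.3
= -6.13
Since -6.13 < 0, the point is on the negative side.

0


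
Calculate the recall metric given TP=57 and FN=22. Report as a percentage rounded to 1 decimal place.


Recall = TP / (TP + FN) * 100
= 57 / (57 + 22)
= 57 / 79
= 0.7215
= 72.2%

72.2


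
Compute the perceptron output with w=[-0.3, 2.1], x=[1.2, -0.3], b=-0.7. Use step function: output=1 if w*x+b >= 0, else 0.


z = w . x + b
= -0.3*1.2 + 2.1*-0.3 + -0.7
= -0.36 + -0.63 + -0.7
= -0.99 + -0.7
= -1.69
Since z = -1.69 < 0, output = 0

0


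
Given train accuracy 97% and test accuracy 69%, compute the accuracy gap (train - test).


Gap = train_accuracy - test_accuracy
= 97 - 69
= 28%
This large gap strongly indicates overfitting.

28


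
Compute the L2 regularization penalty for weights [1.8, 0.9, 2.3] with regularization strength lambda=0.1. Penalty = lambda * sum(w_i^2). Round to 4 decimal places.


Squaring each weight:
1.8^2 = 3.24
0.9^2 = 0.81
2.3^2 = 5.29
Sum of squares = 9.34
Penalty = 0.1 * 9.34 = 0.9340

0.9340


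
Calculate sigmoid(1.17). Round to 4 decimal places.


sigmoid(z) = 1 / (1 + exp(-z))
exp(-(1.17)) = exp(-1.17) = 0.3104
1 + 0.3104 = 1.3104
1 / 1.3104 = 0.7631

0.7631


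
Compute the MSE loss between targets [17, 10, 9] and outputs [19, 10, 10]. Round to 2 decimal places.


Differences: [-2, 0, -1]
Squared errors: [4, 0, 1]
Sum of squared errors = 5
MSE = 5 / 3 = 1.67

1.67


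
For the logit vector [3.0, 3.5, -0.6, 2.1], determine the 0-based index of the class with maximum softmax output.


Softmax is a monotonic transformation, so it preserves the argmax.
We need to find the index of the maximum logit.
Index 0: 3.0
Index 1: 3.5
Index 2: -0.6
Index 3: 2.1
Maximum logit = 3.5 at index 1

1


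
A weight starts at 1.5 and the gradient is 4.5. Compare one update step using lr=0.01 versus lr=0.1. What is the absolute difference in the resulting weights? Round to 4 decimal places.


With lr=0.01: w_new = 1.5 - 0.01 * 4.5 = 1.455
With lr=0.1: w_new = 1.5 - 0.1 * 4.5 = 1.05
Absolute difference = |1.455 - 1.05|
= 0.4050

0.4050


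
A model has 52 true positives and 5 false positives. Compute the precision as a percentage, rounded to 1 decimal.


Precision = TP / (TP + FP) * 100
= 52 / (52 + 5)
= 52 / 57
= 0.9123
= 91.2%

91.2


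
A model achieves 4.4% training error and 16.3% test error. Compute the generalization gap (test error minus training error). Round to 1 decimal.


Generalization gap = test_error - train_error
= 16.3 - 4.4
= 11.9%
A large gap suggests overfitting.

11.9


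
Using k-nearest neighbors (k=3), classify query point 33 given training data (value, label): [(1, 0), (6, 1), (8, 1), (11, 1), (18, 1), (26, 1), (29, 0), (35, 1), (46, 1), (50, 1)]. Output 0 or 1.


Distances from query 33:
Point 35 (class 1): distance = 2
Point 29 (class 0): distance = 4
Point 26 (class 1): distance = 7
K=3 nearest neighbors: classes = [1, 0, 1]
Votes for class 1: 2 / 3
Majority vote => class 1

1


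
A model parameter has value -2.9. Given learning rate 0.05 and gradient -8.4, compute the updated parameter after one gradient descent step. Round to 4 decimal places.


w_new = w_old - lr * gradient
= -2.9 - 0.05 * -8.4
= -2.9 - (-0.42)
= -2.4800

-2.4800


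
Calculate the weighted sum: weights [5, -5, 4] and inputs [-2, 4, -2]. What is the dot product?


Element-wise products:
5 * -2 = -10
-5 * 4 = -20
4 * -2 = -8
Sum = -10 + -20 + -8
= -38

-38


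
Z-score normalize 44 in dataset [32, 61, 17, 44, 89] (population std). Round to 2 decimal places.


Mean = (32 + 61 + 17 + 44 + 89) / 5 = 48.6
Variance = sum((x_i - mean)^2) / n = 616.24
Std = sqrt(616.24) = 24.8242
Z = (x - mean) / std
= (44 - 48.6) / 24.8242
= -4.6 / 24.8242
= -0.19

-0.19


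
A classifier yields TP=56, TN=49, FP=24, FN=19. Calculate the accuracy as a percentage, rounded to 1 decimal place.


Accuracy = (TP + TN) / (TP + TN + FP + FN) * 100
= (56 + 49) / (56 + 49 + 24 + 19)
= 105 / 148
= 0.7095
= 70.9%

70.9


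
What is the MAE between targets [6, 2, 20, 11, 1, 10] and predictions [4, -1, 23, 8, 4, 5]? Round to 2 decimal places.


Absolute errors: [2, 3, 3, 3, 3, 5]
Sum of absolute errors = 19
MAE = 19 / 6 = 3.17

3.17


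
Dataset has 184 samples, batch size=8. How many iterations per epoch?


Iterations per epoch = dataset_size / batch_size
= 184 / 8
= 23

23


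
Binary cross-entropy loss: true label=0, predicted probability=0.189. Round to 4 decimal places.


For y=0: Loss = -log(1-p)
= -log(1 - 0.189)
= -log(0.811)
= -(-0.2095)
= 0.2095

0.2095


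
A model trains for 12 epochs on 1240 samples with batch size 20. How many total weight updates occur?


Iterations per epoch = 1240 / 20 = 62
Total updates = iterations_per_epoch * epochs
= 62 * 12
= 744

744


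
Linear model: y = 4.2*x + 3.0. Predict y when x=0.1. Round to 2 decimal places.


y = 4.2 * 0.1 + (3.0)
= 0.42 + (3.0)
= 3.42

3.42


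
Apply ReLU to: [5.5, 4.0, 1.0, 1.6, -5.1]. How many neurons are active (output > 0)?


ReLU(x) = max(0, x) for each element:
ReLU(5.5) = 5.5
ReLU(4.0) = 4.0
ReLU(1.0) = 1.0
ReLU(1.6) = 1.6
ReLU(-5.1) = 0
Active neurons (>0): 4

4


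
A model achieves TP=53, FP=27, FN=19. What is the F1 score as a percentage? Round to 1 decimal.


Precision = TP / (TP + FP) = 53 / 80 = 0.6625
Recall = TP / (TP + FN) = 53 / 72 = 0.7361
F1 = 2 * P * R / (P + R)
= 2 * 0.6625 * 0.7361 / (0.6625 + 0.7361)
= 0.9753 / 1.3986
= 0.6974
As percentage: 69.7%

69.7


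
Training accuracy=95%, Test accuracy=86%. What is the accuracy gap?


Gap = train_accuracy - test_accuracy
= 95 - 86
= 9%
This moderate gap may indicate mild overfitting.

9


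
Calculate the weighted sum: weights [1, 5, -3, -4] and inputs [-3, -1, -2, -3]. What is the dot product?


Element-wise products:
1 * -3 = -3
5 * -1 = -5
-3 * -2 = 6
-4 * -3 = 12
Sum = -3 + -5 + 6 + 12
= 10

10


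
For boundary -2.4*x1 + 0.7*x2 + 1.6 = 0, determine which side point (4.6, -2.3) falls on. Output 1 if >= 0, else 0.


Compute -2.4 * 4.6 + 0.7 * -2.3 + 1.6
= -11.04 + -1.61 + 1.6
= -11.05
Since -11.05 < 0, the point is on the negative side.

0


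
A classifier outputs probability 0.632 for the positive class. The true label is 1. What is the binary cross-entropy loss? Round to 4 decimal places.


For y=1: Loss = -log(p)
= -log(0.632)
= -(-0.4589)
= 0.4589

0.4589


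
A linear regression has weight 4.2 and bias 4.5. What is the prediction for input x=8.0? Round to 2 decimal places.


y = 4.2 * 8.0 + (4.5)
= 33.6 + (4.5)
= 38.10

38.10


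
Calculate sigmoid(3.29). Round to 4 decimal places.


sigmoid(z) = 1 / (1 + exp(-z))
exp(-(3.29)) = exp(-3.29) = 0.0373
1 + 0.0373 = 1.0373
1 / 1.0373 = 0.9641

0.9641


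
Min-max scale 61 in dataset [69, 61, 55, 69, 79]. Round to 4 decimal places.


Min = 55, Max = 79
Range = 79 - 55 = 24
Scaled = (x - min) / (max - min)
= (61 - 55) / 24
= 6 / 24
= 0.2500

0.2500


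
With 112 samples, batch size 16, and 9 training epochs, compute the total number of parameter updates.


Iterations per epoch = 112 / 16 = 7
Total updates = iterations_per_epoch * epochs
= 7 * 9
= 63

63


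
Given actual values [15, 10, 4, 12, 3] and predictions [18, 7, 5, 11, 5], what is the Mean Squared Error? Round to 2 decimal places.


Differences: [-3, 3, -1, 1, -2]
Squared errors: [9, 9, 1, 1, 4]
Sum of squared errors = 24
MSE = 24 / 5 = 4.80

4.80


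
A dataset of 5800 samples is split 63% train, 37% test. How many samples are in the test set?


Train samples = 5800 * 63% = 3654
Test samples = 5800 - 3654
= 2146

2146


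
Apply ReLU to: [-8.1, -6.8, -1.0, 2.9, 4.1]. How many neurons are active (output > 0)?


ReLU(x) = max(0, x) for each element:
ReLU(-8.1) = 0
ReLU(-6.8) = 0
ReLU(-1.0) = 0
ReLU(2.9) = 2.9
ReLU(4.1) = 4.1
Active neurons (>0): 2

2


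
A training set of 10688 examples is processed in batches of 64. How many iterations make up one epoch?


Iterations per epoch = dataset_size / batch_size
= 10688 / 64
= 167

167


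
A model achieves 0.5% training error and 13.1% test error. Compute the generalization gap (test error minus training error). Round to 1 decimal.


Generalization gap = test_error - train_error
= 13.1 - 0.5
= 12.6%
A large gap suggests overfitting.

12.6


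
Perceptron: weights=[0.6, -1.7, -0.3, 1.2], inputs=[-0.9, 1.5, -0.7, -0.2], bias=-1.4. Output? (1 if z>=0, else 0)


z = w . x + b
= 0.6*-0.9 + -1.7*1.5 + -0.3*-0.7 + 1.2*-0.2 + -1.4
= -0.54 + -2.55 + 0.21 + -0.24 + -1.4
= -3.12 + -1.4
= -4.52
Since z = -4.52 < 0, output = 0

0


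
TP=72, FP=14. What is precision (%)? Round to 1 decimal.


Precision = TP / (TP + FP) * 100
= 72 / (72 + 14)
= 72 / 86
= 0.8372
= 83.7%

83.7


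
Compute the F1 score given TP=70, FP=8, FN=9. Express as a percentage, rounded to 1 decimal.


Precision = TP / (TP + FP) = 70 / 78 = 0.8974
Recall = TP / (TP + FN) = 70 / 79 = 0.8861
F1 = 2 * P * R / (P + R)
= 2 * 0.8974 * 0.8861 / (0.8974 + 0.8861)
= 1.5904 / 1.7835
= 0.8917
As percentage: 89.2%

89.2


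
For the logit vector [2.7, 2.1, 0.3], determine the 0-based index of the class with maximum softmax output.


Softmax is a monotonic transformation, so it preserves the argmax.
We need to find the index of the maximum logit.
Index 0: 2.7
Index 1: 2.1
Index 2: 0.3
Maximum logit = 2.7 at index 0

0


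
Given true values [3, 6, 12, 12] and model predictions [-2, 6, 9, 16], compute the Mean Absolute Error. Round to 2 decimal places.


Absolute errors: [5, 0, 3, 4]
Sum of absolute errors = 12
MAE = 12 / 4 = 3.00

3.00


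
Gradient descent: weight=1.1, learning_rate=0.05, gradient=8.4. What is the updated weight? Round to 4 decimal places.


w_new = w_old - lr * gradient
= 1.1 - 0.05 * 8.4
= 1.1 - (0.42)
= 0.6800

0.6800


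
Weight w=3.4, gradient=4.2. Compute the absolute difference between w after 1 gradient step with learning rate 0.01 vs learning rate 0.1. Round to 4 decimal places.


With lr=0.01: w_new = 3.4 - 0.01 * 4.2 = 3.358
With lr=0.1: w_new = 3.4 - 0.1 * 4.2 = 2.98
Absolute difference = |3.358 - 2.98|
= 0.3780

0.3780


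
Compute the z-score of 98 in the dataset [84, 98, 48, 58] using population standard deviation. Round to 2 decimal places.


Mean = (84 + 98 + 48 + 58) / 4 = 72.0
Variance = sum((x_i - mean)^2) / n = 398.0
Std = sqrt(398.0) = 19.9499
Z = (x - mean) / std
= (98 - 72.0) / 19.9499
= 26.0 / 19.9499
= 1.30

1.30


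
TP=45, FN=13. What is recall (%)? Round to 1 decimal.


Recall = TP / (TP + FN) * 100
= 45 / (45 + 13)
= 45 / 58
= 0.7759
= 77.6%

77.6


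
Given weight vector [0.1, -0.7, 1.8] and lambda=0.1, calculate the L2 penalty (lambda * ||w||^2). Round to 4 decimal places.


Squaring each weight:
0.1^2 = 0.01
(-0.7)^2 = 0.49
1.8^2 = 3.24
Sum of squares = 3.74
Penalty = 0.1 * 3.74 = 0.3740

0.3740


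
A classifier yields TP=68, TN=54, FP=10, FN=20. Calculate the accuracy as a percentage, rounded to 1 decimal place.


Accuracy = (TP + TN) / (TP + TN + FP + FN) * 100
= (68 + 54) / (68 + 54 + 10 + 20)
= 122 / 152
= 0.8026
= 80.3%

80.3


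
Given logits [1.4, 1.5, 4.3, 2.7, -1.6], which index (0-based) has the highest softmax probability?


Softmax is a monotonic transformation, so it preserves the argmax.
We need to find the index of the maximum logit.
Index 0: 1.4
Index 1: 1.5
Index 2: 4.3
Index 3: 2.7
Index 4: -1.6
Maximum logit = 4.3 at index 2

2


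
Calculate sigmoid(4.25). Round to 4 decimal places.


sigmoid(z) = 1 / (1 + exp(-z))
exp(-(4.25)) = exp(-4.25) = 0.0143
1 + 0.0143 = 1.0143
1 / 1.0143 = 0.9859

0.9859


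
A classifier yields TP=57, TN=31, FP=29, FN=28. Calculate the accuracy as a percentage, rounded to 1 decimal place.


Accuracy = (TP + TN) / (TP + TN + FP + FN) * 100
= (57 + 31) / (57 + 31 + 29 + 28)
= 88 / 145
= 0.6069
= 60.7%

60.7


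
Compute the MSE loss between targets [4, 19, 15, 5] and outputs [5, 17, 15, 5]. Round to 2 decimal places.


Differences: [-1, 2, 0, 0]
Squared errors: [1, 4, 0, 0]
Sum of squared errors = 5
MSE = 5 / 4 = 1.25

1.25


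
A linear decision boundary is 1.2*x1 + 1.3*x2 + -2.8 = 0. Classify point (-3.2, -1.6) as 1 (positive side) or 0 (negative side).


Compute 1.2 * -3.2 + 1.3 * -1.6 + -2.8
= -3.84 + -2.08 + -2.8
= -8.72
Since -8.72 < 0, the point is on the negative side.

0


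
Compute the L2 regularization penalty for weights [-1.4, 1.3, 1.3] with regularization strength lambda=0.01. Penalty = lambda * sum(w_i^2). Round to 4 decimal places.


Squaring each weight:
(-1.4)^2 = 1.96
1.3^2 = 1.69
1.3^2 = 1.69
Sum of squares = 5.34
Penalty = 0.01 * 5.34 = 0.0534

0.0534


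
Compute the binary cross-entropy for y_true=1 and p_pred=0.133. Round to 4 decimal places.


For y=1: Loss = -log(p)
= -log(0.133)
= -(-2.0174)
= 2.0174

2.0174


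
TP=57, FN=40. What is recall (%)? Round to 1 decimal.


Recall = TP / (TP + FN) * 100
= 57 / (57 + 40)
= 57 / 97
= 0.5876
= 58.8%

58.8


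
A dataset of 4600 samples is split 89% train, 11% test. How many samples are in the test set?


Train samples = 4600 * 89% = 4094
Test samples = 4600 - 4094
= 506

506


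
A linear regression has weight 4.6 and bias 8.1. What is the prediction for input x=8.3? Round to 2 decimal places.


y = 4.6 * 8.3 + (8.1)
= 38.18 + (8.1)
= 46.28

46.28


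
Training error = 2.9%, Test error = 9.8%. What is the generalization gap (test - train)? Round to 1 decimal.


Generalization gap = test_error - train_error
= 9.8 - 2.9
= 6.9%
A moderate gap.

6.9


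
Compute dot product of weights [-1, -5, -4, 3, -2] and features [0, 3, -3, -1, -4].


Element-wise products:
-1 * 0 = 0
-5 * 3 = -15
-4 * -3 = 12
3 * -1 = -3
-2 * -4 = 8
Sum = 0 + -15 + 12 + -3 + 8
= 2

2


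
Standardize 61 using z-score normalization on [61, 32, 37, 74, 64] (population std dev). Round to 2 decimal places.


Mean = (61 + 32 + 37 + 74 + 64) / 5 = 53.6
Variance = sum((x_i - mean)^2) / n = 264.24
Std = sqrt(264.24) = 16.2555
Z = (x - mean) / std
= (61 - 53.6) / 16.2555
= 7.4 / 16.2555
= 0.46

0.46
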